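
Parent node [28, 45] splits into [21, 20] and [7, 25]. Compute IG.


Parent = [28, 45], H_parent = 0.9605
H_left = 0.9996 (n=41), H_right = 0.7579 (n=32)
H_children = (41/73)·0.9996 + (32/73)·0.7579 = 0.8936
IG = 0.9605 - 0.8936 = 0.0669

0.0669


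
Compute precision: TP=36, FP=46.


Precision = TP/(TP+FP)
= 36/(36+46)
= 36/82 = 43.9%

43.9%


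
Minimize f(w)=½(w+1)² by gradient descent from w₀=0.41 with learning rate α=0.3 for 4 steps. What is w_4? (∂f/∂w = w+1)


step 1: grad = 0.41+1 = 1.41; w = 0.41 - 0.3·(1.41) = -0.013
step 2: grad = -0.013+1 = 0.987; w = -0.013 - 0.3·(0.987) = -0.3091
step 3: grad = -0.3091+1 = 0.6909; w = -0.3091 - 0.3·(0.6909) = -0.51637
step 4: grad = -0.51637+1 = 0.48363; w = -0.51637 - 0.3·(0.48363) = -0.661459

-0.661459


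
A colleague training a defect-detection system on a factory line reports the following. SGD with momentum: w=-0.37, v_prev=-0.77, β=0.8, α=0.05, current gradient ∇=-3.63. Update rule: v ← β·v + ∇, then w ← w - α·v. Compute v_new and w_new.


v_new = 0.8·-0.77 - 3.63 = -0.616 - 3.63 = -4.246
w_new = -0.37 - 0.05·-4.246 = -0.37 + 0.2123 = -0.1577

v_new=-4.246, w_new=-0.1577


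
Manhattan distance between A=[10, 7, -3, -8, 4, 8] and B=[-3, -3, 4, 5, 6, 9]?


d = |10+ 3| + |7+ 3| + |-3-4| + |-8-5| + |4-6| + |8-9|
  = 13 + 10 + 7 + 13 + 2 + 1
  = 46

46


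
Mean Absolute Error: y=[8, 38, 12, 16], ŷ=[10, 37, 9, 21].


Absolute errors: |8-10|=2, |38-37|=1, |12-9|=3, |16-21|=5
Sum = 11
MAE = 11/4 = 11/4

11/4


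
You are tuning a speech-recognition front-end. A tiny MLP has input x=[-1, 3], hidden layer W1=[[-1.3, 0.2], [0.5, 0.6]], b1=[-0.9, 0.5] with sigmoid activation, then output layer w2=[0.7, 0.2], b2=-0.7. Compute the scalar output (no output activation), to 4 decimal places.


z1[0] = (-1.3)·(-1) + (0.2)·(3) - 0.9 = 1.0
z1[1] = (0.5)·(-1) + (0.6)·(3) + 0.5 = 1.8
h = sigmoid(z1) = [0.7311, 0.8581]
output = (0.7)·(0.7311) + (0.2)·(0.8581) - 0.7 = -0.0166

-0.0166


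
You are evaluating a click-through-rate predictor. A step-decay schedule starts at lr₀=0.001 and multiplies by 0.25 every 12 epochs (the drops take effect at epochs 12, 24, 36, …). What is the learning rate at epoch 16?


n_drops = ⌊16/12⌋ = 1
lr = 0.001·0.25^1 = 0.001·0.25 = 0.00025

0.00025


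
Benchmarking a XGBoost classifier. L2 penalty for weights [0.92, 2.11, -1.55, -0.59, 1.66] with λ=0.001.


‖w‖₂² = (0.92)² + (2.11)² + (-1.55)² + (-0.59)² + (1.66)²
     = 0.8464 + 4.4521 + 2.4025 + 0.3481 + 2.7556
     = 10.8047
λ·‖w‖₂² = 0.001·10.8047 = 0.010805

0.010805


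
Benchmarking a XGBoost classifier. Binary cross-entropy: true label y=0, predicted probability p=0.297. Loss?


BCE = -[y·ln(p) + (1-y)·ln(1-p)]
= -0 - 1·ln(1-0.297)
= -ln(0.703) = 0.3524

0.3524


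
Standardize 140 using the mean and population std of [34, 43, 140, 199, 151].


μ = 113.4, σ = 64.3571
z = (140 - 113.4)/64.3571 = 0.4133

0.4133


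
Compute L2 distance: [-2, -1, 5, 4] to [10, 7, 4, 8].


d = √((-2-10)² + (-1-7)² + (5-4)² + (4-8)²)
  = √(144 + 64 + 1 + 16)
  = √225 = 15.0

15.0


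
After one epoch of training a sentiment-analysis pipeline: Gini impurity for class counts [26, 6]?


Probabilities: [26/32, 6/32] ≈ [0.8125, 0.1875]
Σpᵢ² = (676 + 36)/32² = 712/1024
Gini = 1 - Σpᵢ² = 1 - 712/1024 = 0.3047

0.3047


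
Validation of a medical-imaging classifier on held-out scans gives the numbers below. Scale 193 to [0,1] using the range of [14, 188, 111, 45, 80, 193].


min=14, max=193
(193-14)/(193-14) = 179/179 = 1.0

1.0


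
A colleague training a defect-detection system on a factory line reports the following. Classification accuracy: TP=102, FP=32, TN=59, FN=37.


Accuracy = (TP+TN)/(TP+TN+FP+FN)
= (102+59)/(230)
= 161/230 = 70.0%

70.0%


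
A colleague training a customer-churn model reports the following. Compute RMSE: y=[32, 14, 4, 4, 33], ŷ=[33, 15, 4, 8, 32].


MSE = 19/5 = 3.8
RMSE = √(19/5) = 1.9494

1.9494


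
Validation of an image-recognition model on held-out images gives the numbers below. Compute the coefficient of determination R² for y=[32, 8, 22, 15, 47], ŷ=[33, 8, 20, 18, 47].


ȳ = 24.8
SS_res = Σ(y-ŷ)² = 14
SS_tot = Σ(y-ȳ)² = 930.8
R² = 1 - SS_res/SS_tot = 1 - 0.015 = 0.985

0.985


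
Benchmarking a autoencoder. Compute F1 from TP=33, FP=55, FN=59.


Precision = 33/88 = 0.375
Recall = 33/92 = 0.3587
F1 = 2·P·R/(P+R) = 2·TP/(2·TP+FP+FN) = 66/(66+55+59) = 66/180 = 0.3667

0.3667


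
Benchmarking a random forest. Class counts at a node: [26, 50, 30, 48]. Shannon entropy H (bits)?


Probabilities: [26/154, 50/154, 30/154, 48/154] ≈ [0.1688, 0.3247, 0.1948, 0.3117]
H = -((26/154)·log₂(26/154) + (50/154)·log₂(50/154) + (30/154)·log₂(30/154) + (48/154)·log₂(48/154))
  = 1.9441 bits

1.9441 bits


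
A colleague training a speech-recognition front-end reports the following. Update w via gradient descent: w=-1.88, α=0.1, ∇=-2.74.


w_new = w - α·∇
= -1.88 - 0.1·-2.74
= -1.88 + 0.274
= -1.606

-1.606


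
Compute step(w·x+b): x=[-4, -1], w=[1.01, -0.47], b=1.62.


z = (-4)·(1.01) + (-1)·(-0.47) + 1.62
  = -1.95
step(z) = 0 (z<0)

0


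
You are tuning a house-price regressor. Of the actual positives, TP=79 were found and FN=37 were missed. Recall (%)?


Recall = TP/(TP+FN)
= 79/(79+37)
= 79/116 = 68.1%

68.1%


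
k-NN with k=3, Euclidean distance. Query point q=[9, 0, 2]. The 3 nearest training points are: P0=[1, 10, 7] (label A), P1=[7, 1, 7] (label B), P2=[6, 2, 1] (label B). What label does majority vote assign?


d(q,P0) = 13.7477  (label A)
d(q,P1) = 5.4772  (label B)
d(q,P2) = 3.7417  (label B)
Votes: A=1, B=2
Majority → B

B


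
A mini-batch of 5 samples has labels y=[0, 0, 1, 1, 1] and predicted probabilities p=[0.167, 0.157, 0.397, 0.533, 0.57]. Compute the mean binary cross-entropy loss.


L[0] = -ln(1-0.167) = -ln(0.833) = 0.1827
L[1] = -ln(1-0.157) = -ln(0.843) = 0.1708
L[2] = -ln(0.397) = 0.9238
L[3] = -ln(0.533) = 0.6292
L[4] = -ln(0.57) = 0.5621
mean = (0.1827 + 0.1708 + 0.9238 + 0.6292 + 0.5621)/5 = 0.4937

0.4937


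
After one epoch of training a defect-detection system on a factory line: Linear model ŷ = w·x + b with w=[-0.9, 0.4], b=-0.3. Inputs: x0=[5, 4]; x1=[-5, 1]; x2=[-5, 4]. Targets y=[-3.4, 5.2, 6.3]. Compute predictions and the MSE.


ŷ0 = (-0.9)·(5) + (0.4)·(4) - 0.3 = -3.2
ŷ1 = (-0.9)·(-5) + (0.4)·(1) - 0.3 = 4.6
ŷ2 = (-0.9)·(-5) + (0.4)·(4) - 0.3 = 5.8
errors² = [0.04, 0.36, 0.25]
MSE = 0.6500/3 = 0.2167

0.2167


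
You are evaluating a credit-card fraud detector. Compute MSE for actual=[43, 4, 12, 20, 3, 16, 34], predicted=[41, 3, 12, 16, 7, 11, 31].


Squared errors: (43-41)²=4, (4-3)²=1, (12-12)²=0, (20-16)²=16, (3-7)²=16, (16-11)²=25, (34-31)²=9
Sum = 71
MSE = 71/7 = 71/7

71/7


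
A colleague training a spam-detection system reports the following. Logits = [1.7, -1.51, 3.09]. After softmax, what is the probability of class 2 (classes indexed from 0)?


Exponentials: e^1.7=5.4739, e^-1.51=0.2209, e^3.09=21.9771
Sum = 27.6719
Softmax = [0.1978, 0.008, 0.7942]
p[2] = 21.9771/27.6719 = 0.7942

0.7942


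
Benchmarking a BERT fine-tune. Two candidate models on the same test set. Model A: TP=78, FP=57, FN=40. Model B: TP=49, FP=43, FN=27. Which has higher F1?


Model A: P=78/135=0.5778, R=78/118=0.661, F1=2PR/(P+R)=2TP/(2TP+FP+FN)=156/253=0.6166
Model B: P=49/92=0.5326, R=49/76=0.6447, F1=2PR/(P+R)=2TP/(2TP+FP+FN)=98/168=0.5833
0.6166 > 0.5833 → Model A

Model A


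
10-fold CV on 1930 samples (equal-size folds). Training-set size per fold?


Fold size = 1930/10 = 193
Training per fold = 1930 - 193 = 1737

1737


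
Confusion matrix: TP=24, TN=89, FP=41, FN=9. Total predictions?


Total = TP + TN + FP + FN
= 24 + 89 + 41 + 9
= 163
(Predicted positive: 65, predicted negative: 98)

163


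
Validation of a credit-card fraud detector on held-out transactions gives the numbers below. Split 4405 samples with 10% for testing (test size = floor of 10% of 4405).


Test = ⌊4405·10/100⌋ = 440
Train = 4405 - 440 = 3965

Train: 3965, Test: 440


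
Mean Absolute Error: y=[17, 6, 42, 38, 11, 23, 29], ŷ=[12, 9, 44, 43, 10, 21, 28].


Absolute errors: |17-12|=5, |6-9|=3, |42-44|=2, |38-43|=5, |11-10|=1, |23-21|=2, |29-28|=1
Sum = 19
MAE = 19/7 = 19/7

19/7


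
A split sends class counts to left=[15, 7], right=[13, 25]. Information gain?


Parent = [28, 32], H_parent = 0.9968
H_left = 0.9024 (n=22), H_right = 0.9268 (n=38)
H_children = (22/60)·0.9024 + (38/60)·0.9268 = 0.9179
IG = 0.9968 - 0.9179 = 0.0789

0.0789


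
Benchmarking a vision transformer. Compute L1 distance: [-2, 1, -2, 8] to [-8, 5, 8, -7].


d = |-2+ 8| + |1-5| + |-2-8| + |8+ 7|
  = 6 + 4 + 10 + 15
  = 35

35


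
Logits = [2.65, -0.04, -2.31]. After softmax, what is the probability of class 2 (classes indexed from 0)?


Exponentials: e^2.65=14.154, e^-0.04=0.9608, e^-2.31=0.0993
Sum = 15.2141
Softmax = [0.9303, 0.0632, 0.0065]
p[2] = 0.0993/15.2141 = 0.0065

0.0065


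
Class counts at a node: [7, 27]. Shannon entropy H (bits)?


Probabilities: [7/34, 27/34] ≈ [0.2059, 0.7941]
H = -((7/34)·log₂(7/34) + (27/34)·log₂(27/34))
  = 0.7335 bits

0.7335 bits


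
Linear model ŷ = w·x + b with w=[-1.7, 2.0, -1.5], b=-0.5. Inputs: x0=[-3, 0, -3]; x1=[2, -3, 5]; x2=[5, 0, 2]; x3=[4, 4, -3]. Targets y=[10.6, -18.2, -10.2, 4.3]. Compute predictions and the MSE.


ŷ0 = (-1.7)·(-3) + (2.0)·(0) + (-1.5)·(-3) - 0.5 = 9.1
ŷ1 = (-1.7)·(2) + (2.0)·(-3) + (-1.5)·(5) - 0.5 = -17.4
ŷ2 = (-1.7)·(5) + (2.0)·(0) + (-1.5)·(2) - 0.5 = -12.0
ŷ3 = (-1.7)·(4) + (2.0)·(4) + (-1.5)·(-3) - 0.5 = 5.2
errors² = [2.25, 0.64, 3.24, 0.81]
MSE = 6.9400/4 = 1.735

1.735


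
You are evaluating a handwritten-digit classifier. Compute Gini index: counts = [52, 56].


Probabilities: [52/108, 56/108] ≈ [0.4815, 0.5185]
Σpᵢ² = (2704 + 3136)/108² = 5840/11664
Gini = 1 - Σpᵢ² = 1 - 5840/11664 = 0.4993

0.4993


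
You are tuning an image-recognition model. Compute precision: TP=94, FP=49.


Precision = TP/(TP+FP)
= 94/(94+49)
= 94/143 = 65.73%

65.73%


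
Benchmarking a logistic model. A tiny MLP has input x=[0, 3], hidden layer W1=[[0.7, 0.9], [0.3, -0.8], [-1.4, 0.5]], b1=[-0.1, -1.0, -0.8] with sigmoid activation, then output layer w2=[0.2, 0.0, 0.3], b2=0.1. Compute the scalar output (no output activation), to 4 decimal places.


z1[0] = (0.7)·(0) + (0.9)·(3) - 0.1 = 2.6
z1[1] = (0.3)·(0) + (-0.8)·(3) - 1.0 = -3.4
z1[2] = (-1.4)·(0) + (0.5)·(3) - 0.8 = 0.7
h = sigmoid(z1) = [0.9309, 0.0323, 0.6682]
output = (0.2)·(0.9309) + (0.0)·(0.0323) + (0.3)·(0.6682) + 0.1 = 0.4866

0.4866


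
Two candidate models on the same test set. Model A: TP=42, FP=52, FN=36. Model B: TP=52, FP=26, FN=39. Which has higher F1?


Model A: P=42/94=0.4468, R=42/78=0.5385, F1=2PR/(P+R)=2TP/(2TP+FP+FN)=84/172=0.4884
Model B: P=52/78=0.6667, R=52/91=0.5714, F1=2PR/(P+R)=2TP/(2TP+FP+FN)=104/169=0.6154
0.4884 < 0.6154 → Model B

Model B


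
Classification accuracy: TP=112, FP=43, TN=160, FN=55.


Accuracy = (TP+TN)/(TP+TN+FP+FN)
= (112+160)/(370)
= 272/370 = 73.51%

73.51%


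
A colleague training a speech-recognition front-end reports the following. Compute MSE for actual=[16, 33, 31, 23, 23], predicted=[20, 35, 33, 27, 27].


Squared errors: (16-20)²=16, (33-35)²=4, (31-33)²=4, (23-27)²=16, (23-27)²=16
Sum = 56
MSE = 56/5 = 56/5

56/5


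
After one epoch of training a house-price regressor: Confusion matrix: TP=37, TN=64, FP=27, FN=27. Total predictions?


Total = TP + TN + FP + FN
= 37 + 64 + 27 + 27
= 155
(Predicted positive: 64, predicted negative: 91)

155


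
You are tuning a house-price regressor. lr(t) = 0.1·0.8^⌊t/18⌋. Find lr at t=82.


n_drops = ⌊82/18⌋ = 4
lr = 0.1·0.8^4 = 0.1·0.4096 = 0.04096

0.04096


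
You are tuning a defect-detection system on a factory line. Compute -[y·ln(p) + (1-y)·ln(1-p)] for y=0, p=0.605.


BCE = -[y·ln(p) + (1-y)·ln(1-p)]
= -0 - 1·ln(1-0.605)
= -ln(0.395) = 0.9289

0.9289


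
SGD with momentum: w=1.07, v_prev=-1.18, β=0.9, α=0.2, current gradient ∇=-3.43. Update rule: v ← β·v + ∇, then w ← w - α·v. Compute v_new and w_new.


v_new = 0.9·-1.18 - 3.43 = -1.062 - 3.43 = -4.492
w_new = 1.07 - 0.2·-4.492 = 1.07 + 0.8984 = 1.9684

v_new=-4.492, w_new=1.9684


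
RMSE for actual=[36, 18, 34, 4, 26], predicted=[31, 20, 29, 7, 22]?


MSE = 79/5 = 15.8
RMSE = √(79/5) = 3.9749

3.9749


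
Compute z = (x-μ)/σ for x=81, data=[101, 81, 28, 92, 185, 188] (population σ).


μ = 112.5, σ = 57.2152
z = (81 - 112.5)/57.2152 = -0.5506

-0.5506


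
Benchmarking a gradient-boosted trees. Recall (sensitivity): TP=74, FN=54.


Recall = TP/(TP+FN)
= 74/(74+54)
= 74/128 = 57.81%

57.81%


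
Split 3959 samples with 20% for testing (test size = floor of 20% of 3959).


Test = ⌊3959·20/100⌋ = 791
Train = 3959 - 791 = 3168

Train: 3168, Test: 791


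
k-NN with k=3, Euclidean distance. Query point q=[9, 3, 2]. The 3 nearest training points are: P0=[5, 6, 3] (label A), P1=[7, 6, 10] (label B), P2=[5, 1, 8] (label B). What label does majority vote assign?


d(q,P0) = 5.099  (label A)
d(q,P1) = 8.775  (label B)
d(q,P2) = 7.4833  (label B)
Votes: A=1, B=2
Majority → B

B


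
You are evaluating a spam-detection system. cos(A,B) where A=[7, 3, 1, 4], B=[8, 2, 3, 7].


A·B = 7·8 + 3·2 + 1·3 + 4·7 = 93
‖A‖ = √75 = 8.6603, ‖B‖ = √126 = 11.225
cos = 93/(√75·√126) = 93/√9450 = 0.9567

0.9567


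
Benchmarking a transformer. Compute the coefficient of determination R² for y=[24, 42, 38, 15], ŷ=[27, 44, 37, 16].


ȳ = 29.75
SS_res = Σ(y-ŷ)² = 15
SS_tot = Σ(y-ȳ)² = 468.75
R² = 1 - SS_res/SS_tot = 1 - 0.032 = 0.968

0.968


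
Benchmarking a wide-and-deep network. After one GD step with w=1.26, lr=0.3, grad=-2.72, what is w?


w_new = w - α·∇
= 1.26 - 0.3·-2.72
= 1.26 + 0.816
= 2.076

2.076


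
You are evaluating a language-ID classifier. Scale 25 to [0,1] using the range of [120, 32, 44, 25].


min=25, max=120
(25-25)/(120-25) = 0/95 = 0.0

0.0


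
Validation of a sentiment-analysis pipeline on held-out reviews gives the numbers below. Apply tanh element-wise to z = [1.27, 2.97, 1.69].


tanh(1.27) = 0.8538
tanh(2.97) = 0.9947
tanh(1.69) = 0.9341
result = [0.8538, 0.9947, 0.9341]

[0.8538, 0.9947, 0.9341]


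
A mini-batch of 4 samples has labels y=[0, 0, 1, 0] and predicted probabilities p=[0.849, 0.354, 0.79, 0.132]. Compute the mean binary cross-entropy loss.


L[0] = -ln(1-0.849) = -ln(0.151) = 1.8905
L[1] = -ln(1-0.354) = -ln(0.646) = 0.437
L[2] = -ln(0.79) = 0.2357
L[3] = -ln(1-0.132) = -ln(0.868) = 0.1416
mean = (1.8905 + 0.437 + 0.2357 + 0.1416)/4 = 0.6762

0.6762


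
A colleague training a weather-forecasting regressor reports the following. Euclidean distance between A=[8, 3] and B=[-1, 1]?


d = √((8+ 1)² + (3-1)²)
  = √(81 + 4)
  = √85 = 9.2195

9.2195


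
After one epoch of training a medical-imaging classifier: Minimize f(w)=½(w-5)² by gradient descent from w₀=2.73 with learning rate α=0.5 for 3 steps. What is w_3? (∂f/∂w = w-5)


step 1: grad = 2.73-5 = -2.27; w = 2.73 - 0.5·(-2.27) = 3.865
step 2: grad = 3.865-5 = -1.135; w = 3.865 - 0.5·(-1.135) = 4.4325
step 3: grad = 4.4325-5 = -0.5675; w = 4.4325 - 0.5·(-0.5675) = 4.71625

4.71625


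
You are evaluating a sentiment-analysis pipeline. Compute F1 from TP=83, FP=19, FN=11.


Precision = 83/102 = 0.8137
Recall = 83/94 = 0.883
F1 = 2·P·R/(P+R) = 2·TP/(2·TP+FP+FN) = 166/(166+19+11) = 166/196 = 0.8469

0.8469


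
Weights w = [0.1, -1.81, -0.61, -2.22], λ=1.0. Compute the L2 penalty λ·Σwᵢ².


‖w‖₂² = (0.1)² + (-1.81)² + (-0.61)² + (-2.22)²
     = 0.01 + 3.2761 + 0.3721 + 4.9284
     = 8.5866
λ·‖w‖₂² = 1.0·8.5866 = 8.5866

8.5866


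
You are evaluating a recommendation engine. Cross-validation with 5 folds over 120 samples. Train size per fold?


Fold size = 120/5 = 24
Training per fold = 120 - 24 = 96

96


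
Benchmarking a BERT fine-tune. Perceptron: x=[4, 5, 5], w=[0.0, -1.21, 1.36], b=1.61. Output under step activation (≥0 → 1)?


z = (4)·(0.0) + (5)·(-1.21) + (5)·(1.36) + 1.61
  = 2.36
step(z) = 1 (z≥0)

1


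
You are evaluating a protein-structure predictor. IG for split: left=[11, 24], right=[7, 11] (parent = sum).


Parent = [18, 35], H_parent = 0.9245
H_left = 0.8981 (n=35), H_right = 0.9641 (n=18)
H_children = (35/53)·0.8981 + (18/53)·0.9641 = 0.9205
IG = 0.9245 - 0.9205 = 0.004

0.004


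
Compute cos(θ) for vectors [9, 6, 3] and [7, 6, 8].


A·B = 9·7 + 6·6 + 3·8 = 123
‖A‖ = √126 = 11.225, ‖B‖ = √149 = 12.2066
cos = 123/(√126·√149) = 123/√18774 = 0.8977

0.8977


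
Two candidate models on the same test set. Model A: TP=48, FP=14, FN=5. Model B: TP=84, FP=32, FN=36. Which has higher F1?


Model A: P=48/62=0.7742, R=48/53=0.9057, F1=2PR/(P+R)=2TP/(2TP+FP+FN)=96/115=0.8348
Model B: P=84/116=0.7241, R=84/120=0.7, F1=2PR/(P+R)=2TP/(2TP+FP+FN)=168/236=0.7119
0.8348 > 0.7119 → Model A

Model A


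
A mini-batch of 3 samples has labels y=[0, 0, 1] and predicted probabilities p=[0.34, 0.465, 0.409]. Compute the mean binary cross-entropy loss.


L[0] = -ln(1-0.34) = -ln(0.66) = 0.4155
L[1] = -ln(1-0.465) = -ln(0.535) = 0.6255
L[2] = -ln(0.409) = 0.894
mean = (0.4155 + 0.6255 + 0.894)/3 = 0.645

0.645


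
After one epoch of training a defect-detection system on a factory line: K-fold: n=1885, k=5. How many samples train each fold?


Fold size = 1885/5 = 377
Training per fold = 1885 - 377 = 1508

1508


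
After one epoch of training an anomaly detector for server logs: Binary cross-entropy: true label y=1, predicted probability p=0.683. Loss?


BCE = -[y·ln(p) + (1-y)·ln(1-p)]
= -1·ln(0.683) - 0
= -ln(0.683) = 0.3813

0.3813


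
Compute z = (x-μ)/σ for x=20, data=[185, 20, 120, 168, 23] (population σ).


μ = 103.2, σ = 70.0383
z = (20 - 103.2)/70.0383 = -1.1879

-1.1879


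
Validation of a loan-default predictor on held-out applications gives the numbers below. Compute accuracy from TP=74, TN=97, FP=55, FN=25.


Accuracy = (TP+TN)/(TP+TN+FP+FN)
= (74+97)/(251)
= 171/251 = 68.13%

68.13%


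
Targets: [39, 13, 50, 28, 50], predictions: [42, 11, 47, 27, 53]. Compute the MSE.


Squared errors: (39-42)²=9, (13-11)²=4, (50-47)²=9, (28-27)²=1, (50-53)²=9
Sum = 32
MSE = 32/5 = 32/5

32/5


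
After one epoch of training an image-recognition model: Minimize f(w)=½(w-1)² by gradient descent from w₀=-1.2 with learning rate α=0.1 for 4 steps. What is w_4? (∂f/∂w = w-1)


step 1: grad = -1.2-1 = -2.2; w = -1.2 - 0.1·(-2.2) = -0.98
step 2: grad = -0.98-1 = -1.98; w = -0.98 - 0.1·(-1.98) = -0.782
step 3: grad = -0.782-1 = -1.782; w = -0.782 - 0.1·(-1.782) = -0.6038
step 4: grad = -0.6038-1 = -1.6038; w = -0.6038 - 0.1·(-1.6038) = -0.44342

-0.44342


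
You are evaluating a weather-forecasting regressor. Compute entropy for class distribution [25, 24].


Probabilities: [25/49, 24/49] ≈ [0.5102, 0.4898]
H = -((25/49)·log₂(25/49) + (24/49)·log₂(24/49))
  = 0.9997 bits

0.9997 bits


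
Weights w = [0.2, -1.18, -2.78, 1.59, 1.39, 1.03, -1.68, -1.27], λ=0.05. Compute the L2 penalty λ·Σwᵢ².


‖w‖₂² = (0.2)² + (-1.18)² + (-2.78)² + (1.59)² + (1.39)² + (1.03)² + (-1.68)² + (-1.27)²
     = 0.04 + 1.3924 + 7.7284 + 2.5281 + 1.9321 + 1.0609 + 2.8224 + 1.6129
     = 19.1172
λ·‖w‖₂² = 0.05·19.1172 = 0.95586

0.95586


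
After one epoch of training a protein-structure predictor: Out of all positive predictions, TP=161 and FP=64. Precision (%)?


Precision = TP/(TP+FP)
= 161/(161+64)
= 161/225 = 71.56%

71.56%


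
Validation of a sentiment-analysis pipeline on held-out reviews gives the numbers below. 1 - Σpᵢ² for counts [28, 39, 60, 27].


Probabilities: [28/154, 39/154, 60/154, 27/154] ≈ [0.1818, 0.2532, 0.3896, 0.1753]
Σpᵢ² = (784 + 1521 + 3600 + 729)/154² = 6634/23716
Gini = 1 - Σpᵢ² = 1 - 6634/23716 = 0.7203

0.7203


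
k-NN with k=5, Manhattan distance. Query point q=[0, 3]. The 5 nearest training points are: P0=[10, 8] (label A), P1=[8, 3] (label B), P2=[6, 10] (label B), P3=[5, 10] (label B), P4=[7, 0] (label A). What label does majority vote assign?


d(q,P0) = 15  (label A)
d(q,P1) = 8  (label B)
d(q,P2) = 13  (label B)
d(q,P3) = 12  (label B)
d(q,P4) = 10  (label A)
Votes: A=2, B=3
Majority → B

B


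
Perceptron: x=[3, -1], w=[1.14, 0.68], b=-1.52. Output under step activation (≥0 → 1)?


z = (3)·(1.14) + (-1)·(0.68) - 1.52
  = 1.22
step(z) = 1 (z≥0)

1


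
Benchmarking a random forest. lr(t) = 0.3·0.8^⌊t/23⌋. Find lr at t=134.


n_drops = ⌊134/23⌋ = 5
lr = 0.3·0.8^5 = 0.3·0.32768 = 0.098304

0.098304


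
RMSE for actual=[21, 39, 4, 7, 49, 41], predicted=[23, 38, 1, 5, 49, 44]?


MSE = 27/6 = 4.5
RMSE = √(27/6) = 2.1213

2.1213


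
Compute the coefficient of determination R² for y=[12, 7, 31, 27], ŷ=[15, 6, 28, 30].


ȳ = 19.25
SS_res = Σ(y-ŷ)² = 28
SS_tot = Σ(y-ȳ)² = 400.75
R² = 1 - SS_res/SS_tot = 1 - 0.0699 = 0.9301

0.9301


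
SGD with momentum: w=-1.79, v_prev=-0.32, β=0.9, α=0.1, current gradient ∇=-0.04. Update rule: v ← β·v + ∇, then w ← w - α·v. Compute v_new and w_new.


v_new = 0.9·-0.32 - 0.04 = -0.288 - 0.04 = -0.328
w_new = -1.79 - 0.1·-0.328 = -1.79 + 0.0328 = -1.7572

v_new=-0.328, w_new=-1.7572


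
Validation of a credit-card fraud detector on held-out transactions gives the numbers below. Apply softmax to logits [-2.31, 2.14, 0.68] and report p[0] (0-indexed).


Exponentials: e^-2.31=0.0993, e^2.14=8.4994, e^0.68=1.9739
Sum = 10.5726
Softmax = [0.0094, 0.8039, 0.1867]
p[0] = 0.0993/10.5726 = 0.0094

0.0094


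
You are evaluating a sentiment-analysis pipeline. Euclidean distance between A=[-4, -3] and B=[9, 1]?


d = √((-4-9)² + (-3-1)²)
  = √(169 + 16)
  = √185 = 13.6015

13.6015


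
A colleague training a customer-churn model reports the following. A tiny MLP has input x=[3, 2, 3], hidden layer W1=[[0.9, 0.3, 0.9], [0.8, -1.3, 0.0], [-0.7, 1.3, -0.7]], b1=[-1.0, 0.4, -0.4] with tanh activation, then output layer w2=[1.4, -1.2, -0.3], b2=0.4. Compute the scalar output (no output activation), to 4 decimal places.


z1[0] = (0.9)·(3) + (0.3)·(2) + (0.9)·(3) - 1.0 = 5.0
z1[1] = (0.8)·(3) + (-1.3)·(2) + (0.0)·(3) + 0.4 = 0.2
z1[2] = (-0.7)·(3) + (1.3)·(2) + (-0.7)·(3) - 0.4 = -2.0
h = tanh(z1) = [0.9999, 0.1974, -0.964]
output = (1.4)·(0.9999) + (-1.2)·(0.1974) + (-0.3)·(-0.964) + 0.4 = 1.8522

1.8522


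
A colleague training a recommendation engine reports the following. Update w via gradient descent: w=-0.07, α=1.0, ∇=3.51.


w_new = w - α·∇
= -0.07 - 1.0·3.51
= -0.07 - 3.51
= -3.58

-3.58


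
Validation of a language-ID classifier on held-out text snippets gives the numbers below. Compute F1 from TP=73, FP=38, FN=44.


Precision = 73/111 = 0.6577
Recall = 73/117 = 0.6239
F1 = 2·P·R/(P+R) = 2·TP/(2·TP+FP+FN) = 146/(146+38+44) = 146/228 = 0.6404

0.6404


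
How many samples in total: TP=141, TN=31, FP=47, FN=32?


Total = TP + TN + FP + FN
= 141 + 31 + 47 + 32
= 251
(Predicted positive: 188, predicted negative: 63)

251


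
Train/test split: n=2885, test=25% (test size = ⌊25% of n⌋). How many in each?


Test = ⌊2885·25/100⌋ = 721
Train = 2885 - 721 = 2164

Train: 2164, Test: 721


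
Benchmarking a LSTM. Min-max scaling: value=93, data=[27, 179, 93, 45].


min=27, max=179
(93-27)/(179-27) = 66/152 = 0.4342

0.4342


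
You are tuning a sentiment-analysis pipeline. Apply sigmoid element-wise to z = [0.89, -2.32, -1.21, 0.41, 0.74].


σ(0.89) = 1/(1+e^-0.89) = 0.7089
σ(-2.32) = 1/(1+e^2.32) = 0.0895
σ(-1.21) = 1/(1+e^1.21) = 0.2297
σ(0.41) = 1/(1+e^-0.41) = 0.6011
σ(0.74) = 1/(1+e^-0.74) = 0.677
result = [0.7089, 0.0895, 0.2297, 0.6011, 0.677]

[0.7089, 0.0895, 0.2297, 0.6011, 0.677]


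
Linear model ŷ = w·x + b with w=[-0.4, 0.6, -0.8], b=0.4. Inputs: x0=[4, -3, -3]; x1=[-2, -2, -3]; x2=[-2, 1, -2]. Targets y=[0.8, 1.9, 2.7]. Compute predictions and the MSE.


ŷ0 = (-0.4)·(4) + (0.6)·(-3) + (-0.8)·(-3) + 0.4 = -0.6
ŷ1 = (-0.4)·(-2) + (0.6)·(-2) + (-0.8)·(-3) + 0.4 = 2.4
ŷ2 = (-0.4)·(-2) + (0.6)·(1) + (-0.8)·(-2) + 0.4 = 3.4
errors² = [1.96, 0.25, 0.49]
MSE = 2.7000/3 = 0.9

0.9


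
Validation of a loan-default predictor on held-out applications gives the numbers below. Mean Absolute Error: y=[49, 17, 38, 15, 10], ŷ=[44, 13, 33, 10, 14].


Absolute errors: |49-44|=5, |17-13|=4, |38-33|=5, |15-10|=5, |10-14|=4
Sum = 23
MAE = 23/5 = 23/5

23/5


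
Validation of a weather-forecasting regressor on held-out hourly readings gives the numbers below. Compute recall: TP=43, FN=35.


Recall = TP/(TP+FN)
= 43/(43+35)
= 43/78 = 55.13%

55.13%


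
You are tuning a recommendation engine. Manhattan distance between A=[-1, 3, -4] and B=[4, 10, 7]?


d = |-1-4| + |3-10| + |-4-7|
  = 5 + 7 + 11
  = 23

23


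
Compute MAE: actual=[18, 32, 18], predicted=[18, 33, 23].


Absolute errors: |18-18|=0, |32-33|=1, |18-23|=5
Sum = 6
MAE = 6/3 = 2

2


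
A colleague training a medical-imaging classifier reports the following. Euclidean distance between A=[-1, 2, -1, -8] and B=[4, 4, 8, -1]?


d = √((-1-4)² + (2-4)² + (-1-8)² + (-8+ 1)²)
  = √(25 + 4 + 81 + 49)
  = √159 = 12.6095

12.6095


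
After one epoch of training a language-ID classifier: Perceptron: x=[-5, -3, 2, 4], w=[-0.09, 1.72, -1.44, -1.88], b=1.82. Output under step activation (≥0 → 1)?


z = (-5)·(-0.09) + (-3)·(1.72) + (2)·(-1.44) + (4)·(-1.88) + 1.82
  = -13.29
step(z) = 0 (z<0)

0


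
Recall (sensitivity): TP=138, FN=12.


Recall = TP/(TP+FN)
= 138/(138+12)
= 138/150 = 92.0%

92.0%


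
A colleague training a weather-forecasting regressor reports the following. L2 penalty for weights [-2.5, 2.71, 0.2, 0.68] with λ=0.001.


‖w‖₂² = (-2.5)² + (2.71)² + (0.2)² + (0.68)²
     = 6.25 + 7.3441 + 0.04 + 0.4624
     = 14.0965
λ·‖w‖₂² = 0.001·14.0965 = 0.014097

0.014097


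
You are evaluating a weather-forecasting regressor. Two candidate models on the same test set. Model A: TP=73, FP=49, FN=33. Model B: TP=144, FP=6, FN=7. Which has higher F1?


Model A: P=73/122=0.5984, R=73/106=0.6887, F1=2PR/(P+R)=2TP/(2TP+FP+FN)=146/228=0.6404
Model B: P=144/150=0.96, R=144/151=0.9536, F1=2PR/(P+R)=2TP/(2TP+FP+FN)=288/301=0.9568
0.6404 < 0.9568 → Model B

Model B


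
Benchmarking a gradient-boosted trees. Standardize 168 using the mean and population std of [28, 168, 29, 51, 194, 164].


μ = 105.6667, σ = 70.6981
z = (168 - 105.6667)/70.6981 = 0.8817

0.8817


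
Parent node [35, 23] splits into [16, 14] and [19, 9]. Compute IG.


Parent = [35, 23], H_parent = 0.9689
H_left = 0.9968 (n=30), H_right = 0.9059 (n=28)
H_children = (30/58)·0.9968 + (28/58)·0.9059 = 0.9529
IG = 0.9689 - 0.9529 = 0.016

0.016


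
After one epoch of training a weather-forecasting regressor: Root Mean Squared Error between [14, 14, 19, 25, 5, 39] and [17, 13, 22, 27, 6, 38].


MSE = 25/6 = 4.1667
RMSE = √(25/6) = 2.0412

2.0412


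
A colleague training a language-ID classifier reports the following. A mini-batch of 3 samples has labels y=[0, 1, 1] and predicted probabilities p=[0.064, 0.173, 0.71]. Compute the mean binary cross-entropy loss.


L[0] = -ln(1-0.064) = -ln(0.936) = 0.0661
L[1] = -ln(0.173) = 1.7545
L[2] = -ln(0.71) = 0.3425
mean = (0.0661 + 1.7545 + 0.3425)/3 = 0.721

0.721


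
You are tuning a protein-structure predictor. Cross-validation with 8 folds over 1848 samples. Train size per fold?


Fold size = 1848/8 = 231
Training per fold = 1848 - 231 = 1617

1617


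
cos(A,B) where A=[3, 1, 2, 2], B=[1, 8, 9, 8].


A·B = 3·1 + 1·8 + 2·9 + 2·8 = 45
‖A‖ = √18 = 4.2426, ‖B‖ = √210 = 14.4914
cos = 45/(√18·√210) = 45/√3780 = 0.7319

0.7319


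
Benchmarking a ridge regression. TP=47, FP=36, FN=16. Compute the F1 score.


Precision = 47/83 = 0.5663
Recall = 47/63 = 0.746
F1 = 2·P·R/(P+R) = 2·TP/(2·TP+FP+FN) = 94/(94+36+16) = 94/146 = 0.6438

0.6438


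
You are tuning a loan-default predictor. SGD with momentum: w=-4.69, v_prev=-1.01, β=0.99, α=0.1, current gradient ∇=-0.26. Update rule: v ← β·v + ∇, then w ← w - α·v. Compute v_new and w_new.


v_new = 0.99·-1.01 - 0.26 = -0.9999 - 0.26 = -1.2599
w_new = -4.69 - 0.1·-1.2599 = -4.69 + 0.12599 = -4.56401

v_new=-1.2599, w_new=-4.56401


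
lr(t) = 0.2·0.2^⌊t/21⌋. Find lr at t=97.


n_drops = ⌊97/21⌋ = 4
lr = 0.2·0.2^4 = 0.2·0.0016 = 0.00032

0.00032


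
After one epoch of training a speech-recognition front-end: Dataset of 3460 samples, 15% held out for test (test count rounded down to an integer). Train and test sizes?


Test = ⌊3460·15/100⌋ = 519
Train = 3460 - 519 = 2941

Train: 2941, Test: 519


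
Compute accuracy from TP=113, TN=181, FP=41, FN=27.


Accuracy = (TP+TN)/(TP+TN+FP+FN)
= (113+181)/(362)
= 294/362 = 81.22%

81.22%


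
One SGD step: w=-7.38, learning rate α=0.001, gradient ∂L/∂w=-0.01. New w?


w_new = w - α·∇
= -7.38 - 0.001·-0.01
= -7.38 + 0.00001
= -7.37999

-7.37999


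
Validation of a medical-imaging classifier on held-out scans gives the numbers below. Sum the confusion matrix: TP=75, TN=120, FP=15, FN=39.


Total = TP + TN + FP + FN
= 75 + 120 + 15 + 39
= 249
(Predicted positive: 90, predicted negative: 159)

249


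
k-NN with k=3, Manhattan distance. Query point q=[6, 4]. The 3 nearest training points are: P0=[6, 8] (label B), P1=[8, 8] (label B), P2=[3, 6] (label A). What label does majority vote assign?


d(q,P0) = 4  (label B)
d(q,P1) = 6  (label B)
d(q,P2) = 5  (label A)
Votes: A=1, B=2
Majority → B

B


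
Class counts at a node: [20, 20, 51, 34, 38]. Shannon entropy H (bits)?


Probabilities: [20/163, 20/163, 51/163, 34/163, 38/163] ≈ [0.1227, 0.1227, 0.3129, 0.2086, 0.2331]
H = -((20/163)·log₂(20/163) + (20/163)·log₂(20/163) + (51/163)·log₂(51/163) + (34/163)·log₂(34/163) + (38/163)·log₂(38/163))
  = 2.2287 bits

2.2287 bits


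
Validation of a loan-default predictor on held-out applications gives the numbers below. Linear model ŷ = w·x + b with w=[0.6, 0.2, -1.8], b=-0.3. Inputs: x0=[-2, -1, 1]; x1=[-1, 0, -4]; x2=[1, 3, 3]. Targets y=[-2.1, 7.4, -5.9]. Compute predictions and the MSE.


ŷ0 = (0.6)·(-2) + (0.2)·(-1) + (-1.8)·(1) - 0.3 = -3.5
ŷ1 = (0.6)·(-1) + (0.2)·(0) + (-1.8)·(-4) - 0.3 = 6.3
ŷ2 = (0.6)·(1) + (0.2)·(3) + (-1.8)·(3) - 0.3 = -4.5
errors² = [1.96, 1.21, 1.96]
MSE = 5.1300/3 = 1.71

1.71


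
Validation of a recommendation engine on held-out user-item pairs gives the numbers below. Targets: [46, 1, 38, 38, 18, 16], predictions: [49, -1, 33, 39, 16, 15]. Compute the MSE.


Squared errors: (46-49)²=9, (1+ 1)²=4, (38-33)²=25, (38-39)²=1, (18-16)²=4, (16-15)²=1
Sum = 44
MSE = 44/6 = 22/3

22/3


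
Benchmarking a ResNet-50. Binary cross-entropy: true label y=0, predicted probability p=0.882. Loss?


BCE = -[y·ln(p) + (1-y)·ln(1-p)]
= -0 - 1·ln(1-0.882)
= -ln(0.118) = 2.1371

2.1371


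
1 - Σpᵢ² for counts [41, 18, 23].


Probabilities: [41/82, 18/82, 23/82] ≈ [0.5, 0.2195, 0.2805]
Σpᵢ² = (1681 + 324 + 529)/82² = 2534/6724
Gini = 1 - Σpᵢ² = 1 - 2534/6724 = 0.6231

0.6231


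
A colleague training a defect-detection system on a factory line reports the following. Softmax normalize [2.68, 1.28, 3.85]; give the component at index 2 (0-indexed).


Exponentials: e^2.68=14.5851, e^1.28=3.5966, e^3.85=46.9931
Sum = 65.1748
Softmax = [0.2238, 0.0552, 0.721]
p[2] = 46.9931/65.1748 = 0.721

0.721


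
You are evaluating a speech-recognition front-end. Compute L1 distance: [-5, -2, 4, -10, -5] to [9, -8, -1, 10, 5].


d = |-5-9| + |-2+ 8| + |4+ 1| + |-10-10| + |-5-5|
  = 14 + 6 + 5 + 20 + 10
  = 55

55


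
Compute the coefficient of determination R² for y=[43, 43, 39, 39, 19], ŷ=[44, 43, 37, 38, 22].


ȳ = 36.6
SS_res = Σ(y-ŷ)² = 15
SS_tot = Σ(y-ȳ)² = 403.2
R² = 1 - SS_res/SS_tot = 1 - 0.0372 = 0.9628

0.9628


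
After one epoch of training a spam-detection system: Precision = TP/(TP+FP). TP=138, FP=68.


Precision = TP/(TP+FP)
= 138/(138+68)
= 138/206 = 66.99%

66.99%


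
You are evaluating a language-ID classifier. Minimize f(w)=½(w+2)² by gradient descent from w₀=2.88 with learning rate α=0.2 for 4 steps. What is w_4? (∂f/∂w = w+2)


step 1: grad = 2.88+2 = 4.88; w = 2.88 - 0.2·(4.88) = 1.904
step 2: grad = 1.904+2 = 3.904; w = 1.904 - 0.2·(3.904) = 1.1232
step 3: grad = 1.1232+2 = 3.1232; w = 1.1232 - 0.2·(3.1232) = 0.49856
step 4: grad = 0.49856+2 = 2.49856; w = 0.49856 - 0.2·(2.49856) = -0.001152

-0.001152


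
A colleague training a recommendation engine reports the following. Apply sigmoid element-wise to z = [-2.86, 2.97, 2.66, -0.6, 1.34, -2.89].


σ(-2.86) = 1/(1+e^2.86) = 0.0542
σ(2.97) = 1/(1+e^-2.97) = 0.9512
σ(2.66) = 1/(1+e^-2.66) = 0.9346
σ(-0.6) = 1/(1+e^0.6) = 0.3543
σ(1.34) = 1/(1+e^-1.34) = 0.7925
σ(-2.89) = 1/(1+e^2.89) = 0.0527
result = [0.0542, 0.9512, 0.9346, 0.3543, 0.7925, 0.0527]

[0.0542, 0.9512, 0.9346, 0.3543, 0.7925, 0.0527]


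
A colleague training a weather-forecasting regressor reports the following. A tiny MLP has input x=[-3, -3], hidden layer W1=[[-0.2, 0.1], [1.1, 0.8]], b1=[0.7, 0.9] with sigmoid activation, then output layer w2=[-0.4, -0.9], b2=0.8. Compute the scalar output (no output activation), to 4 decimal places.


z1[0] = (-0.2)·(-3) + (0.1)·(-3) + 0.7 = 1.0
z1[1] = (1.1)·(-3) + (0.8)·(-3) + 0.9 = -4.8
h = sigmoid(z1) = [0.7311, 0.0082]
output = (-0.4)·(0.7311) + (-0.9)·(0.0082) + 0.8 = 0.5002

0.5002


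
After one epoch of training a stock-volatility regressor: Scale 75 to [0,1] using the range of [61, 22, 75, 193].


min=22, max=193
(75-22)/(193-22) = 53/171 = 0.3099

0.3099


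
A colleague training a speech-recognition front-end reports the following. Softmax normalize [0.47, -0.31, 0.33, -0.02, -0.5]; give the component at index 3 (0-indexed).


Exponentials: e^0.47=1.6, e^-0.31=0.7334, e^0.33=1.391, e^-0.02=0.9802, e^-0.5=0.6065
Sum = 5.3111
Softmax = [0.3013, 0.1381, 0.2619, 0.1846, 0.1142]
p[3] = 0.9802/5.3111 = 0.1846

0.1846


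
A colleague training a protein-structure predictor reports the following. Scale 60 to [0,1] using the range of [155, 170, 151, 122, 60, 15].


min=15, max=170
(60-15)/(170-15) = 45/155 = 0.2903

0.2903


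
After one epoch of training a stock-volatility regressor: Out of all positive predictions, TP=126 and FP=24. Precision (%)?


Precision = TP/(TP+FP)
= 126/(126+24)
= 126/150 = 84.0%

84.0%


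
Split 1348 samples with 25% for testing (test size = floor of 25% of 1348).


Test = ⌊1348·25/100⌋ = 337
Train = 1348 - 337 = 1011

Train: 1011, Test: 337


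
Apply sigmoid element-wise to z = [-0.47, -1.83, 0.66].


σ(-0.47) = 1/(1+e^0.47) = 0.3846
σ(-1.83) = 1/(1+e^1.83) = 0.1382
σ(0.66) = 1/(1+e^-0.66) = 0.6593
result = [0.3846, 0.1382, 0.6593]

[0.3846, 0.1382, 0.6593]


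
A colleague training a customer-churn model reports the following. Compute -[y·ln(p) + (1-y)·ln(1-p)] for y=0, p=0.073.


BCE = -[y·ln(p) + (1-y)·ln(1-p)]
= -0 - 1·ln(1-0.073)
= -ln(0.927) = 0.0758

0.0758


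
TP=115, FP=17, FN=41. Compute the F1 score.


Precision = 115/132 = 0.8712
Recall = 115/156 = 0.7372
F1 = 2·P·R/(P+R) = 2·TP/(2·TP+FP+FN) = 230/(230+17+41) = 230/288 = 0.7986

0.7986


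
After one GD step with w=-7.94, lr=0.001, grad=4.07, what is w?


w_new = w - α·∇
= -7.94 - 0.001·4.07
= -7.94 - 0.00407
= -7.94407

-7.94407


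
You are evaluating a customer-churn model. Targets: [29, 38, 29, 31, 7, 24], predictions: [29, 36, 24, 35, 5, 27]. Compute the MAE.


Absolute errors: |29-29|=0, |38-36|=2, |29-24|=5, |31-35|=4, |7-5|=2, |24-27|=3
Sum = 16
MAE = 16/6 = 8/3

8/3


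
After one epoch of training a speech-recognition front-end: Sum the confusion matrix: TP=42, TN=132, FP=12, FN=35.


Total = TP + TN + FP + FN
= 42 + 132 + 12 + 35
= 221
(Predicted positive: 54, predicted negative: 167)

221


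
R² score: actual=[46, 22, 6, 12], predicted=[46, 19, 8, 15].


ȳ = 21.5
SS_res = Σ(y-ŷ)² = 22
SS_tot = Σ(y-ȳ)² = 931
R² = 1 - SS_res/SS_tot = 1 - 0.0236 = 0.9764

0.9764


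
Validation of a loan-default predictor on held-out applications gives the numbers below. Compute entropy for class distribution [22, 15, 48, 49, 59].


Probabilities: [22/193, 15/193, 48/193, 49/193, 59/193] ≈ [0.114, 0.0777, 0.2487, 0.2539, 0.3057]
H = -((22/193)·log₂(22/193) + (15/193)·log₂(15/193) + (48/193)·log₂(48/193) + (49/193)·log₂(49/193) + (59/193)·log₂(59/193))
  = 2.1677 bits

2.1677 bits


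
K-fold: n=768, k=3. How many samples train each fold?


Fold size = 768/3 = 256
Training per fold = 768 - 256 = 512

512


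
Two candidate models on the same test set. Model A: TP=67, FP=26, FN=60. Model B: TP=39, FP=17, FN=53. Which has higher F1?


Model A: P=67/93=0.7204, R=67/127=0.5276, F1=2PR/(P+R)=2TP/(2TP+FP+FN)=134/220=0.6091
Model B: P=39/56=0.6964, R=39/92=0.4239, F1=2PR/(P+R)=2TP/(2TP+FP+FN)=78/148=0.527
0.6091 > 0.527 → Model A

Model A


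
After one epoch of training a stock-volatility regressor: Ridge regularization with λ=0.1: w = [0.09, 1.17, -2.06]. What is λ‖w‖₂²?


‖w‖₂² = (0.09)² + (1.17)² + (-2.06)²
     = 0.0081 + 1.3689 + 4.2436
     = 5.6206
λ·‖w‖₂² = 0.1·5.6206 = 0.56206

0.56206


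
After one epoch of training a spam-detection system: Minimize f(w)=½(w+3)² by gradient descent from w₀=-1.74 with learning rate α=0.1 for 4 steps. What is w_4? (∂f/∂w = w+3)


step 1: grad = -1.74+3 = 1.26; w = -1.74 - 0.1·(1.26) = -1.866
step 2: grad = -1.866+3 = 1.134; w = -1.866 - 0.1·(1.134) = -1.9794
step 3: grad = -1.9794+3 = 1.0206; w = -1.9794 - 0.1·(1.0206) = -2.08146
step 4: grad = -2.08146+3 = 0.91854; w = -2.08146 - 0.1·(0.91854) = -2.173314

-2.173314


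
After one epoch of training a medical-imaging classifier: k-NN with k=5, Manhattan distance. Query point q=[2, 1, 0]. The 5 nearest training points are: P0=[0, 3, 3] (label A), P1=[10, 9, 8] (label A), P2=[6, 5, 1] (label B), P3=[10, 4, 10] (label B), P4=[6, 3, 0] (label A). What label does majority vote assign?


d(q,P0) = 7  (label A)
d(q,P1) = 24  (label A)
d(q,P2) = 9  (label B)
d(q,P3) = 21  (label B)
d(q,P4) = 6  (label A)
Votes: A=3, B=2
Majority → A

A


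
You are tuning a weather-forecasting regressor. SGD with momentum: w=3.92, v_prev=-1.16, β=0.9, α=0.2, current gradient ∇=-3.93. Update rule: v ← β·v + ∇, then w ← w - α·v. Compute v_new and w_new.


v_new = 0.9·-1.16 - 3.93 = -1.044 - 3.93 = -4.974
w_new = 3.92 - 0.2·-4.974 = 3.92 + 0.9948 = 4.9148

v_new=-4.974, w_new=4.9148


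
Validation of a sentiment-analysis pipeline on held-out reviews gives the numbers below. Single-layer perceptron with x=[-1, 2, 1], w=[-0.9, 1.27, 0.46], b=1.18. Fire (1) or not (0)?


z = (-1)·(-0.9) + (2)·(1.27) + (1)·(0.46) + 1.18
  = 5.08
step(z) = 1 (z≥0)

1


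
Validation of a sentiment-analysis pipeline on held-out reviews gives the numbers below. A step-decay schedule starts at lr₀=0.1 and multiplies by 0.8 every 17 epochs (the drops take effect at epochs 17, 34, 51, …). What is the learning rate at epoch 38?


n_drops = ⌊38/17⌋ = 2
lr = 0.1·0.8^2 = 0.1·0.64 = 0.064

0.064
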